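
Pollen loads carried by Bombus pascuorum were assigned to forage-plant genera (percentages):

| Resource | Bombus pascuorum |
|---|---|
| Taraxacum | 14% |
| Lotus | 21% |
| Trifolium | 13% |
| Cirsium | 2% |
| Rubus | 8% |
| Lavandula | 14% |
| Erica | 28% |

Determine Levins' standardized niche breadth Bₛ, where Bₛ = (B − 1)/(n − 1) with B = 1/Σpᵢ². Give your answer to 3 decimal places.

0.732

Convert percentages to proportions (divide by 100).
Σpᵢ² = 0.14² + 0.21² + 0.13² + 0.02² + 0.08² + 0.14² + 0.28² = 0.0196 + 0.0441 + 0.0169 + 0.0004 + 0.0064 + 0.0196 + 0.0784 = 0.1854
B = 1 / 0.1854 = 5.39374
Bₛ = (B − 1)/(n − 1) = (5.39374 − 1)/(7 − 1) = 4.39374/6 = 0.73229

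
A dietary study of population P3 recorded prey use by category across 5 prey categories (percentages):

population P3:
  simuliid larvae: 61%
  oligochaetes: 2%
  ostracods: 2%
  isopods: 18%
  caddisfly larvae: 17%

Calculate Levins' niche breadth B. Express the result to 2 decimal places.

2.30

Convert percentages to proportions (divide by 100).
Σpᵢ² = 0.61² + 0.02² + 0.02² + 0.18² + 0.17² = 0.3721 + 0.0004 + 0.0004 + 0.0324 + 0.0289 = 0.4342
B = 1 / 0.4342 = 2.3031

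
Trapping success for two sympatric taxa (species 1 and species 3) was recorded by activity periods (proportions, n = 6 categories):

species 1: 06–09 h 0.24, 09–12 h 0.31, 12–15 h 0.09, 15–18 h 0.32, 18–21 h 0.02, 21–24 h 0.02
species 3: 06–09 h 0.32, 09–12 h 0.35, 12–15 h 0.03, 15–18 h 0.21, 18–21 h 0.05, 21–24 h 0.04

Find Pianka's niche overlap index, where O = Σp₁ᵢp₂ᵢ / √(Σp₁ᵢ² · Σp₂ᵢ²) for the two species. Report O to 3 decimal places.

Σ p₁ᵢp₂ᵢ = 0.0768 + 0.1085 + 0.0027 + 0.0672 + 0.0010 + 0.0008 = 0.2570
Σp_1ᵢ² = 0.24² + 0.31² + 0.09² + 0.32² + 0.02² + 0.02² = 0.0576 + 0.0961 + 0.0081 + 0.1024 + 0.0004 + 0.0004 = 0.2650
Σp_2ᵢ² = 0.32² + 0.35² + 0.03² + 0.21² + 0.05² + 0.04² = 0.1024 + 0.1225 + 0.0009 + 0.0441 + 0.0025 + 0.0016 = 0.2740
O = 0.2570 / √(0.2650 × 0.2740) = 0.2570 / 0.269462 = 0.95375

0.954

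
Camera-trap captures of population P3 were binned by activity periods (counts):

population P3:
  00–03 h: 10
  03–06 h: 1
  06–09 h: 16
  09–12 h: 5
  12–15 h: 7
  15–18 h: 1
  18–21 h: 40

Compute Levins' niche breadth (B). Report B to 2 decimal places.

Proportions for population P3 (n=80): 10/80=0.1250, 1/80=0.0125, 16/80=0.2000, 5/80=0.0625, 7/80=0.0875, 1/80=0.0125, 40/80=0.5000
Σpᵢ² = 0.1250² + 0.0125² + 0.2000² + 0.0625² + 0.0875² + 0.0125² + 0.5000² = 0.015625 + 0.000156 + 0.040000 + 0.003906 + 0.007656 + 0.000156 + 0.250000 = 0.317499
B = 1 / 0.317499 = 3.1496

3.15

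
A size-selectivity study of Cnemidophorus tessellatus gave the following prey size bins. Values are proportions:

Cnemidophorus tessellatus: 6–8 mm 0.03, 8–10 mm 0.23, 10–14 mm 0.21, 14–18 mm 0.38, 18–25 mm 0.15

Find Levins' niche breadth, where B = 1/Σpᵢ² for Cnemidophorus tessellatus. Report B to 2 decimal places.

3.78

Σpᵢ² = 0.03² + 0.23² + 0.21² + 0.38² + 0.15² = 0.0009 + 0.0529 + 0.0441 + 0.1444 + 0.0225 = 0.2648
B = 1 / 0.2648 = 3.7764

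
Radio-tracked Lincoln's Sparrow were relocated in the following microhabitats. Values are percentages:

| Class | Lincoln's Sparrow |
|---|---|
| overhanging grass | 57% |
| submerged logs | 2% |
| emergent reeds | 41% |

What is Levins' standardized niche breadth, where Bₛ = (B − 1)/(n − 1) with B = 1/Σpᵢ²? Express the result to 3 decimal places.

Convert percentages to proportions (divide by 100).
Σpᵢ² = 0.57² + 0.02² + 0.41² = 0.3249 + 0.0004 + 0.1681 = 0.4934
B = 1 / 0.4934 = 2.02675
Bₛ = (B − 1)/(n − 1) = (2.02675 − 1)/(3 − 1) = 1.02675/2 = 0.51338

0.513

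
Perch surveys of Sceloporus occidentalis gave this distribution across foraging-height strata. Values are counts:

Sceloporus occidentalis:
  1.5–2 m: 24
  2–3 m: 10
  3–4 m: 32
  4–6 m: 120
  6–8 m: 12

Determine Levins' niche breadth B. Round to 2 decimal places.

Proportions for Sceloporus occidentalis (n=198): 24/198=0.1212, 10/198=0.0505, 32/198=0.1616, 120/198=0.6061, 12/198=0.0606
Σpᵢ² = 0.1212² + 0.0505² + 0.1616² + 0.6061² + 0.0606² = 0.014689 + 0.002550 + 0.026115 + 0.367357 + 0.003672 = 0.414383
B = 1 / 0.414383 = 2.4132

2.41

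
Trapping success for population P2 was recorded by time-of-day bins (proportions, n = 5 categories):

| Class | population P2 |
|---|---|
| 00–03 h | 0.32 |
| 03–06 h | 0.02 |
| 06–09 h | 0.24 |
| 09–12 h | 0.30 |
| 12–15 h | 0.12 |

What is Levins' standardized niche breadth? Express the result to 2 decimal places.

0.69

Σpᵢ² = 0.32² + 0.02² + 0.24² + 0.30² + 0.12² = 0.1024 + 0.0004 + 0.0576 + 0.0900 + 0.0144 = 0.2648
B = 1 / 0.2648 = 3.7764
Bₛ = (B − 1)/(n − 1) = (3.7764 − 1)/(5 − 1) = 2.7764/4 = 0.6941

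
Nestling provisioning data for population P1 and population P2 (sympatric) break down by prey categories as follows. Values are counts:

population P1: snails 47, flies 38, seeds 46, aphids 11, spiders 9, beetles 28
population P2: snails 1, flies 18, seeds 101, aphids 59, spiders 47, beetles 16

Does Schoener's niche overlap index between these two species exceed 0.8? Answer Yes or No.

No

Proportions for population P1 (n=179): 47/179=0.2626, 38/179=0.2123, 46/179=0.2570, 11/179=0.0615, 9/179=0.0503, 28/179=0.1564
Proportions for population P2 (n=242): 1/242=0.0041, 18/242=0.0744, 101/242=0.4174, 59/242=0.2438, 47/242=0.1942, 16/242=0.0661
Σ|p₁ᵢ − p₂ᵢ| = 0.2585 + 0.1379 + 0.1604 + 0.1823 + 0.1439 + 0.0903 = 0.9733
D = 1 − ½ × 0.9733 = 1 − 0.48665 = 0.51335
D = 0.51335 < 0.8 → No.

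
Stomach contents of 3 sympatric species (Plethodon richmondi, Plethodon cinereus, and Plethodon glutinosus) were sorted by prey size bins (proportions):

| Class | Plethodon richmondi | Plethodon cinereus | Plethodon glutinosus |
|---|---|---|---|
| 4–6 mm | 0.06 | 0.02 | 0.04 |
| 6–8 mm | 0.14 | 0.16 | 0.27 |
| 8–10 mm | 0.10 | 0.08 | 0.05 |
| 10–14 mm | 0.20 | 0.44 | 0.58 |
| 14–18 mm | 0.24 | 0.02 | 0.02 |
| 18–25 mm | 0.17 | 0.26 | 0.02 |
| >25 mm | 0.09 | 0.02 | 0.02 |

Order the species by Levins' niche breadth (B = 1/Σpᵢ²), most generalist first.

Plethodon richmondi > Plethodon cinereus > Plethodon glutinosus

Σp_richᵢ² = 0.06² + 0.14² + 0.10² + 0.20² + 0.24² + 0.17² + 0.09² = 0.0036 + 0.0196 + 0.0100 + 0.0400 + 0.0576 + 0.0289 + 0.0081 = 0.1678
B_rich = 1 / 0.1678 = 5.9595
Σp_cineᵢ² = 0.02² + 0.16² + 0.08² + 0.44² + 0.02² + 0.26² + 0.02² = 0.0004 + 0.0256 + 0.0064 + 0.1936 + 0.0004 + 0.0676 + 0.0004 = 0.2944
B_cine = 1 / 0.2944 = 3.3967
Σp_glutᵢ² = 0.04² + 0.27² + 0.05² + 0.58² + 0.02² + 0.02² + 0.02² = 0.0016 + 0.0729 + 0.0025 + 0.3364 + 0.0004 + 0.0004 + 0.0004 = 0.4146
B_glut = 1 / 0.4146 = 2.4120
Ranking by B (broadest → narrowest): Plethodon richmondi (5.96) > Plethodon cinereus (3.40) > Plethodon glutinosus (2.41)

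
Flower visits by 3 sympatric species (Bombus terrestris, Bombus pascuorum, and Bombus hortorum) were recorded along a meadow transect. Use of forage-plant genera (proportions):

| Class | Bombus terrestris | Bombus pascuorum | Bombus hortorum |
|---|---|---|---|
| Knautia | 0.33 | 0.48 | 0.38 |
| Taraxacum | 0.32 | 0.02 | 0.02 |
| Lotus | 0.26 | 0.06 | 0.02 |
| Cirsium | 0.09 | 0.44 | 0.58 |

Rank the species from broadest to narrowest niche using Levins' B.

Bombus terrestris > Bombus pascuorum > Bombus hortorum

Σp_terrᵢ² = 0.33² + 0.32² + 0.26² + 0.09² = 0.1089 + 0.1024 + 0.0676 + 0.0081 = 0.2870
B_terr = 1 / 0.2870 = 3.4843
Σp_pascᵢ² = 0.48² + 0.02² + 0.06² + 0.44² = 0.2304 + 0.0004 + 0.0036 + 0.1936 = 0.4280
B_pasc = 1 / 0.4280 = 2.3364
Σp_hortᵢ² = 0.38² + 0.02² + 0.02² + 0.58² = 0.1444 + 0.0004 + 0.0004 + 0.3364 = 0.4816
B_hort = 1 / 0.4816 = 2.0764
Ranking by B (broadest → narrowest): Bombus terrestris (3.48) > Bombus pascuorum (2.34) > Bombus hortorum (2.08)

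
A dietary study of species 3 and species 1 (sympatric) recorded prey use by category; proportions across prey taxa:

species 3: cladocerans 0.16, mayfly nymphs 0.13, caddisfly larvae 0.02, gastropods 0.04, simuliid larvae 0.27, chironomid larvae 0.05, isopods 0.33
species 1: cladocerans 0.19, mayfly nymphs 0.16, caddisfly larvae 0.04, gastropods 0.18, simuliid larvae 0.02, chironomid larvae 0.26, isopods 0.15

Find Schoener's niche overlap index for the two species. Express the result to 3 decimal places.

Σ|p₁ᵢ − p₂ᵢ| = 0.03 + 0.03 + 0.02 + 0.14 + 0.25 + 0.21 + 0.18 = 0.86
D = 1 − ½ × 0.86 = 1 − 0.430 = 0.57000

0.570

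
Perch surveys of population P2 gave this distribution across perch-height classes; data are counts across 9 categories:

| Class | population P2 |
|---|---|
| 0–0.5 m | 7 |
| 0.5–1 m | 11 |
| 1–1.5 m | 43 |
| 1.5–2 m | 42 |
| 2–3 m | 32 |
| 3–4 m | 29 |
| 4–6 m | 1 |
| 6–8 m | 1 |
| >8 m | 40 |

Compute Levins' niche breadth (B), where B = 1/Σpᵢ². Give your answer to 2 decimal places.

Proportions for population P2 (n=206): 7/206=0.0340, 11/206=0.0534, 43/206=0.2087, 42/206=0.2039, 32/206=0.1553, 29/206=0.1408, 1/206=0.0049, 1/206=0.0049, 40/206=0.1942
Σpᵢ² = 0.0340² + 0.0534² + 0.2087² + 0.2039² + 0.1553² + 0.1408² + 0.0049² + 0.0049² + 0.1942² = 0.001156 + 0.002852 + 0.043556 + 0.041575 + 0.024118 + 0.019825 + 0.000024 + 0.000024 + 0.037714 = 0.170844
B = 1 / 0.170844 = 5.8533

5.85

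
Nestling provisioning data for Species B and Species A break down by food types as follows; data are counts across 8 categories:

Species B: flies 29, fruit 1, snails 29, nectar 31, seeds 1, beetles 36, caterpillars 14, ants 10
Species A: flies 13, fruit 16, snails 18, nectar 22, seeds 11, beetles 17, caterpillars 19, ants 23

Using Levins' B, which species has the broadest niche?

Proportions for Species B (n=151): 29/151=0.1921, 1/151=0.0066, 29/151=0.1921, 31/151=0.2053, 1/151=0.0066, 36/151=0.2384, 14/151=0.0927, 10/151=0.0662
Proportions for Species A (n=139): 13/139=0.0935, 16/139=0.1151, 18/139=0.1295, 22/139=0.1583, 11/139=0.0791, 17/139=0.1223, 19/139=0.1367, 23/139=0.1655
Σp_Bᵢ² = 0.1921² + 0.0066² + 0.1921² + 0.2053² + 0.0066² + 0.2384² + 0.0927² + 0.0662² = 0.036902 + 0.000044 + 0.036902 + 0.042148 + 0.000044 + 0.056835 + 0.008593 + 0.004382 = 0.185850
B_B = 1 / 0.185850 = 5.3807
Σp_Aᵢ² = 0.0935² + 0.1151² + 0.1295² + 0.1583² + 0.0791² + 0.1223² + 0.1367² + 0.1655² = 0.008742 + 0.013248 + 0.016770 + 0.025059 + 0.006257 + 0.014957 + 0.018687 + 0.027390 = 0.131110
B_A = 1 / 0.131110 = 7.6272
Highest B → broadest niche (most generalist): Species A (B = 7.63).

Species A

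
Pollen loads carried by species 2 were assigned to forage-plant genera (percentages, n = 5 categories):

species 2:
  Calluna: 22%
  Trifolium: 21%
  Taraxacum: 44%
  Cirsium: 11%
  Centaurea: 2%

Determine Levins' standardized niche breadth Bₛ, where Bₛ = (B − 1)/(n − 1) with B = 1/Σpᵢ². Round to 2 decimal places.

Convert percentages to proportions (divide by 100).
Σpᵢ² = 0.22² + 0.21² + 0.44² + 0.11² + 0.02² = 0.0484 + 0.0441 + 0.1936 + 0.0121 + 0.0004 = 0.2986
B = 1 / 0.2986 = 3.3490
Bₛ = (B − 1)/(n − 1) = (3.3490 − 1)/(5 − 1) = 2.3490/4 = 0.5873

0.59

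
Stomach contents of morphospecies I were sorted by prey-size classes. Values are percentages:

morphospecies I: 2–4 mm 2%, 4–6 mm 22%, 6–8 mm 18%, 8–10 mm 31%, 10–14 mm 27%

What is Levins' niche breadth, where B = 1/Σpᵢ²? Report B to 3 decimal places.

3.997

Convert percentages to proportions (divide by 100).
Σpᵢ² = 0.02² + 0.22² + 0.18² + 0.31² + 0.27² = 0.0004 + 0.0484 + 0.0324 + 0.0961 + 0.0729 = 0.2502
B = 1 / 0.2502 = 3.99680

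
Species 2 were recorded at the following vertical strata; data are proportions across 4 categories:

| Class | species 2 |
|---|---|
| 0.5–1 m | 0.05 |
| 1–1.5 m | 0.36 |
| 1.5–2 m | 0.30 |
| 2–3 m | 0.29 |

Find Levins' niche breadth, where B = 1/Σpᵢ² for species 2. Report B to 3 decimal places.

3.266

Σpᵢ² = 0.05² + 0.36² + 0.30² + 0.29² = 0.0025 + 0.1296 + 0.0900 + 0.0841 = 0.3062
B = 1 / 0.3062 = 3.26584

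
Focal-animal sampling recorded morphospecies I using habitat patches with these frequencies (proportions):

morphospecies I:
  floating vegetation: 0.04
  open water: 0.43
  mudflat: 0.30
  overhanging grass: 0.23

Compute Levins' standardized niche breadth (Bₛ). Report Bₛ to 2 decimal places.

0.68

Σpᵢ² = 0.04² + 0.43² + 0.30² + 0.23² = 0.0016 + 0.1849 + 0.0900 + 0.0529 = 0.3294
B = 1 / 0.3294 = 3.0358
Bₛ = (B − 1)/(n − 1) = (3.0358 − 1)/(4 − 1) = 2.0358/3 = 0.6786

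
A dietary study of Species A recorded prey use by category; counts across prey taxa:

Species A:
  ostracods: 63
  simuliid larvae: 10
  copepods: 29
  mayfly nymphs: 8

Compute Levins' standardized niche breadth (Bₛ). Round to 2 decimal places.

Proportions for Species A (n=110): 63/110=0.5727, 10/110=0.0909, 29/110=0.2636, 8/110=0.0727
Σpᵢ² = 0.5727² + 0.0909² + 0.2636² + 0.0727² = 0.327985 + 0.008263 + 0.069485 + 0.005285 = 0.411018
B = 1 / 0.411018 = 2.4330
Bₛ = (B − 1)/(n − 1) = (2.4330 − 1)/(4 − 1) = 1.4330/3 = 0.4777

0.48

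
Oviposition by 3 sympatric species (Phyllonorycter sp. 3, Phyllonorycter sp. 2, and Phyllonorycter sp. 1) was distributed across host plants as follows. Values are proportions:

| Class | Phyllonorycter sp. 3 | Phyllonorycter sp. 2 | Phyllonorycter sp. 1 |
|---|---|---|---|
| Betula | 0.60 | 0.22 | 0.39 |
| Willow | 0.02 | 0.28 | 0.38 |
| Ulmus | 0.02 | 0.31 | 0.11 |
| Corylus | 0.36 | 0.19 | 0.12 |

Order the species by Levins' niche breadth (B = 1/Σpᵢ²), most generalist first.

Phyllonorycter sp. 2 > Phyllonorycter sp. 1 > Phyllonorycter sp. 3

Σp_3ᵢ² = 0.60² + 0.02² + 0.02² + 0.36² = 0.3600 + 0.0004 + 0.0004 + 0.1296 = 0.4904
B_3 = 1 / 0.4904 = 2.0392
Σp_2ᵢ² = 0.22² + 0.28² + 0.31² + 0.19² = 0.0484 + 0.0784 + 0.0961 + 0.0361 = 0.2590
B_2 = 1 / 0.2590 = 3.8610
Σp_1ᵢ² = 0.39² + 0.38² + 0.11² + 0.12² = 0.1521 + 0.1444 + 0.0121 + 0.0144 = 0.3230
B_1 = 1 / 0.3230 = 3.0960
Ranking by B (broadest → narrowest): Phyllonorycter sp. 2 (3.86) > Phyllonorycter sp. 1 (3.10) > Phyllonorycter sp. 3 (2.04)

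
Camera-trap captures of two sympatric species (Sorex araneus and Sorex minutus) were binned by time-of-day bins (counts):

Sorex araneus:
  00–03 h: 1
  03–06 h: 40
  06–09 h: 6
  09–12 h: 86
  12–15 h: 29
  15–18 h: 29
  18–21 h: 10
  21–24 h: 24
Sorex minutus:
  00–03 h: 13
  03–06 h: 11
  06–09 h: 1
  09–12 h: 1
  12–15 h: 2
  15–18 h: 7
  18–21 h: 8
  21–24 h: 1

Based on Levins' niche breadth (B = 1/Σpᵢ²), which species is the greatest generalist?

Proportions for Sorex araneus (n=225): 1/225=0.0044, 40/225=0.1778, 6/225=0.0267, 86/225=0.3822, 29/225=0.1289, 29/225=0.1289, 10/225=0.0444, 24/225=0.1067
Proportions for Sorex minutus (n=44): 13/44=0.2955, 11/44=0.2500, 1/44=0.0227, 1/44=0.0227, 2/44=0.0455, 7/44=0.1591, 8/44=0.1818, 1/44=0.0227
Σp_aranᵢ² = 0.0044² + 0.1778² + 0.0267² + 0.3822² + 0.1289² + 0.1289² + 0.0444² + 0.1067² = 0.000019 + 0.031613 + 0.000713 + 0.146077 + 0.016615 + 0.016615 + 0.001971 + 0.011385 = 0.225008
B_aran = 1 / 0.225008 = 4.4443
Σp_minuᵢ² = 0.2955² + 0.2500² + 0.0227² + 0.0227² + 0.0455² + 0.1591² + 0.1818² + 0.0227² = 0.087320 + 0.062500 + 0.000515 + 0.000515 + 0.002070 + 0.025313 + 0.033051 + 0.000515 = 0.211799
B_minu = 1 / 0.211799 = 4.7215
Highest B → broadest niche (most generalist): Sorex minutus (B = 4.72).

Sorex minutus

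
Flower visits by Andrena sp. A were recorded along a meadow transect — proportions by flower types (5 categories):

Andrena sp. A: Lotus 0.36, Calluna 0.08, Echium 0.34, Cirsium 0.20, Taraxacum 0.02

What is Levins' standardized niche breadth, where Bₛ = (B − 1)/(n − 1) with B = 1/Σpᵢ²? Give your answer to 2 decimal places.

Σpᵢ² = 0.36² + 0.08² + 0.34² + 0.20² + 0.02² = 0.1296 + 0.0064 + 0.1156 + 0.0400 + 0.0004 = 0.2920
B = 1 / 0.2920 = 3.4247
Bₛ = (B − 1)/(n − 1) = (3.4247 − 1)/(5 − 1) = 2.4247/4 = 0.6062

0.61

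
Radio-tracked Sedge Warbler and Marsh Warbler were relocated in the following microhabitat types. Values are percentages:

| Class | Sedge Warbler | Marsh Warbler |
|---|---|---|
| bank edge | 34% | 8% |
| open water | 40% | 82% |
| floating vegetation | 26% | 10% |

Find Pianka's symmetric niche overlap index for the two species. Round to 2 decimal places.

Convert percentages to proportions (divide by 100).
Σ p₁ᵢp₂ᵢ = 0.0272 + 0.3280 + 0.0260 = 0.3812
Σp_1ᵢ² = 0.34² + 0.40² + 0.26² = 0.1156 + 0.1600 + 0.0676 = 0.3432
Σp_2ᵢ² = 0.08² + 0.82² + 0.10² = 0.0064 + 0.6724 + 0.0100 = 0.6888
O = 0.3812 / √(0.3432 × 0.6888) = 0.3812 / 0.48621 = 0.7840

0.78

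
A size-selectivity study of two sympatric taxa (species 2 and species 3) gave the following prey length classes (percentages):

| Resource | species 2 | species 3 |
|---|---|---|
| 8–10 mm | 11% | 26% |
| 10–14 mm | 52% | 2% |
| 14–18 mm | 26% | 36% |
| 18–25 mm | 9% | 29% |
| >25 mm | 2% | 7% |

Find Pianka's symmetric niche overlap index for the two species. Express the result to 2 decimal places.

Convert percentages to proportions (divide by 100).
Σ p₁ᵢp₂ᵢ = 0.0286 + 0.0104 + 0.0936 + 0.0261 + 0.0014 = 0.1601
Σp_1ᵢ² = 0.11² + 0.52² + 0.26² + 0.09² + 0.02² = 0.0121 + 0.2704 + 0.0676 + 0.0081 + 0.0004 = 0.3586
Σp_2ᵢ² = 0.26² + 0.02² + 0.36² + 0.29² + 0.07² = 0.0676 + 0.0004 + 0.1296 + 0.0841 + 0.0049 = 0.2866
O = 0.1601 / √(0.3586 × 0.2866) = 0.1601 / 0.32059 = 0.4994

0.50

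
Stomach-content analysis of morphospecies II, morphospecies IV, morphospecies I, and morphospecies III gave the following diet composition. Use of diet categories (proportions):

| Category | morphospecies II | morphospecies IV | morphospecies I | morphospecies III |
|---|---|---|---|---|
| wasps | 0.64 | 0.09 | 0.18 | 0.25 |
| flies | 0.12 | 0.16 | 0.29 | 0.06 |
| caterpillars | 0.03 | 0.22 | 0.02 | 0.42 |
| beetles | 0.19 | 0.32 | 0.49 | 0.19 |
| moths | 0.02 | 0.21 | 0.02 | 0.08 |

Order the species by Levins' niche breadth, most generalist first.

morphospecies IV > morphospecies III > morphospecies I > morphospecies II

Σp_IIᵢ² = 0.64² + 0.12² + 0.03² + 0.19² + 0.02² = 0.4096 + 0.0144 + 0.0009 + 0.0361 + 0.0004 = 0.4614
B_II = 1 / 0.4614 = 2.1673
Σp_IVᵢ² = 0.09² + 0.16² + 0.22² + 0.32² + 0.21² = 0.0081 + 0.0256 + 0.0484 + 0.1024 + 0.0441 = 0.2286
B_IV = 1 / 0.2286 = 4.3745
Σp_Iᵢ² = 0.18² + 0.29² + 0.02² + 0.49² + 0.02² = 0.0324 + 0.0841 + 0.0004 + 0.2401 + 0.0004 = 0.3574
B_I = 1 / 0.3574 = 2.7980
Σp_IIIᵢ² = 0.25² + 0.06² + 0.42² + 0.19² + 0.08² = 0.0625 + 0.0036 + 0.1764 + 0.0361 + 0.0064 = 0.2850
B_III = 1 / 0.2850 = 3.5088
Ranking by B (broadest → narrowest): morphospecies IV (4.37) > morphospecies III (3.51) > morphospecies I (2.80) > morphospecies II (2.17)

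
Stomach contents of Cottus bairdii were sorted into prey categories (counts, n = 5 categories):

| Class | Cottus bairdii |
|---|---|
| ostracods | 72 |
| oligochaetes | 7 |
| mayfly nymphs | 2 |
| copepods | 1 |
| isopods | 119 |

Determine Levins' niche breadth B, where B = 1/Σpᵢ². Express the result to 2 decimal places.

2.08

Proportions for Cottus bairdii (n=201): 72/201=0.3582, 7/201=0.0348, 2/201=0.0100, 1/201=0.0050, 119/201=0.5920
Σpᵢ² = 0.3582² + 0.0348² + 0.0100² + 0.0050² + 0.5920² = 0.128307 + 0.001211 + 0.000100 + 0.000025 + 0.350464 = 0.480107
B = 1 / 0.480107 = 2.0829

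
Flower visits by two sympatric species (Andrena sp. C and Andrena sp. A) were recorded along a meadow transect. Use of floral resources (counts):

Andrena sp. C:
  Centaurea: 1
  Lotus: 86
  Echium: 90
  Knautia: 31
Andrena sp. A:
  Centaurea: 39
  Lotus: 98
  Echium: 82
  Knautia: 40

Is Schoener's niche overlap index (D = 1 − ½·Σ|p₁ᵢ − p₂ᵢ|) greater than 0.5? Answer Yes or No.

Yes

Proportions for Andrena sp. C (n=208): 1/208=0.0048, 86/208=0.4135, 90/208=0.4327, 31/208=0.1490
Proportions for Andrena sp. A (n=259): 39/259=0.1506, 98/259=0.3784, 82/259=0.3166, 40/259=0.1544
Σ|p₁ᵢ − p₂ᵢ| = 0.1458 + 0.0351 + 0.1161 + 0.0054 = 0.3024
D = 1 − ½ × 0.3024 = 1 − 0.15120 = 0.84880
D = 0.84880 > 0.5 → Yes.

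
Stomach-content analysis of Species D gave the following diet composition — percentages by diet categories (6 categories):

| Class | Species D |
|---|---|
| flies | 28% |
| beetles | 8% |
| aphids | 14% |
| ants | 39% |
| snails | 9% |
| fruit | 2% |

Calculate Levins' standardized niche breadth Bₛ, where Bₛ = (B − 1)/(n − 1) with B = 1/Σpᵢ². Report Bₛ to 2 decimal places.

Convert percentages to proportions (divide by 100).
Σpᵢ² = 0.28² + 0.08² + 0.14² + 0.39² + 0.09² + 0.02² = 0.0784 + 0.0064 + 0.0196 + 0.1521 + 0.0081 + 0.0004 = 0.2650
B = 1 / 0.2650 = 3.7736
Bₛ = (B − 1)/(n − 1) = (3.7736 − 1)/(6 − 1) = 2.7736/5 = 0.5547

0.55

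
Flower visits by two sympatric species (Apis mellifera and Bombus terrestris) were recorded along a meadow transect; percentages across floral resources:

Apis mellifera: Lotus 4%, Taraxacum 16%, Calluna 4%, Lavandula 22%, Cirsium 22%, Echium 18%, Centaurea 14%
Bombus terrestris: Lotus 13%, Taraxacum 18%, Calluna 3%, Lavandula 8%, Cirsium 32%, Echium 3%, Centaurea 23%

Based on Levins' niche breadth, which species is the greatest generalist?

Convert percentages to proportions (divide by 100).
Σp_mellᵢ² = 0.04² + 0.16² + 0.04² + 0.22² + 0.22² + 0.18² + 0.14² = 0.0016 + 0.0256 + 0.0016 + 0.0484 + 0.0484 + 0.0324 + 0.0196 = 0.1776
B_mell = 1 / 0.1776 = 5.6306
Σp_terrᵢ² = 0.13² + 0.18² + 0.03² + 0.08² + 0.32² + 0.03² + 0.23² = 0.0169 + 0.0324 + 0.0009 + 0.0064 + 0.1024 + 0.0009 + 0.0529 = 0.2128
B_terr = 1 / 0.2128 = 4.6992
Highest B → broadest niche (most generalist): Apis mellifera (B = 5.63).

Apis mellifera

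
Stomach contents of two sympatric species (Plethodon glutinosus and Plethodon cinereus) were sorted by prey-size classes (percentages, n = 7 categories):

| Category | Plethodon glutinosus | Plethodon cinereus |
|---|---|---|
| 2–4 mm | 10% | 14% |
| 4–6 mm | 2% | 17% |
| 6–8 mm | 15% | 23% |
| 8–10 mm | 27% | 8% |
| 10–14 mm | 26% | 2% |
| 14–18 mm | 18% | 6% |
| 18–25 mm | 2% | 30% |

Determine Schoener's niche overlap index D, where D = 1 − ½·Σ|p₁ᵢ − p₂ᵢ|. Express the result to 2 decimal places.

0.45

Convert percentages to proportions (divide by 100).
Σ|p₁ᵢ − p₂ᵢ| = 0.04 + 0.15 + 0.08 + 0.19 + 0.24 + 0.12 + 0.28 = 1.10
D = 1 − ½ × 1.10 = 1 − 0.550 = 0.4500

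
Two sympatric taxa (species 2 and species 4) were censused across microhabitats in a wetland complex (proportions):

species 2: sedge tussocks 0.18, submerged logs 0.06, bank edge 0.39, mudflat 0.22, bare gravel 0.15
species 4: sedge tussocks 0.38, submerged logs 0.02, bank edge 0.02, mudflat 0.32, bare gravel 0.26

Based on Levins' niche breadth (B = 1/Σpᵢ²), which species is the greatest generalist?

Σp_2ᵢ² = 0.18² + 0.06² + 0.39² + 0.22² + 0.15² = 0.0324 + 0.0036 + 0.1521 + 0.0484 + 0.0225 = 0.2590
B_2 = 1 / 0.2590 = 3.8610
Σp_4ᵢ² = 0.38² + 0.02² + 0.02² + 0.32² + 0.26² = 0.1444 + 0.0004 + 0.0004 + 0.1024 + 0.0676 = 0.3152
B_4 = 1 / 0.3152 = 3.1726
Highest B → broadest niche (most generalist): species 2 (B = 3.86).

species 2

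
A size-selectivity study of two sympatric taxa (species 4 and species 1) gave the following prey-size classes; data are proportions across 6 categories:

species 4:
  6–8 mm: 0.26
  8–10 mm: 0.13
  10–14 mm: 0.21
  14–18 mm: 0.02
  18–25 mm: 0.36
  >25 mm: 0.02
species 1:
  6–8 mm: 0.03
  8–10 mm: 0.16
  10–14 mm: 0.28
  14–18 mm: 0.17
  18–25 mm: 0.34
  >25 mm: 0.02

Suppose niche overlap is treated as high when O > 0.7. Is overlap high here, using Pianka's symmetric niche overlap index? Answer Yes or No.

Σ p₁ᵢp₂ᵢ = 0.0078 + 0.0208 + 0.0588 + 0.0034 + 0.1224 + 0.0004 = 0.2136
Σp_1ᵢ² = 0.26² + 0.13² + 0.21² + 0.02² + 0.36² + 0.02² = 0.0676 + 0.0169 + 0.0441 + 0.0004 + 0.1296 + 0.0004 = 0.2590
Σp_2ᵢ² = 0.03² + 0.16² + 0.28² + 0.17² + 0.34² + 0.02² = 0.0009 + 0.0256 + 0.0784 + 0.0289 + 0.1156 + 0.0004 = 0.2498
O = 0.2136 / √(0.2590 × 0.2498) = 0.2136 / 0.25436 = 0.8398
O = 0.8398 > 0.7 → Yes.

Yes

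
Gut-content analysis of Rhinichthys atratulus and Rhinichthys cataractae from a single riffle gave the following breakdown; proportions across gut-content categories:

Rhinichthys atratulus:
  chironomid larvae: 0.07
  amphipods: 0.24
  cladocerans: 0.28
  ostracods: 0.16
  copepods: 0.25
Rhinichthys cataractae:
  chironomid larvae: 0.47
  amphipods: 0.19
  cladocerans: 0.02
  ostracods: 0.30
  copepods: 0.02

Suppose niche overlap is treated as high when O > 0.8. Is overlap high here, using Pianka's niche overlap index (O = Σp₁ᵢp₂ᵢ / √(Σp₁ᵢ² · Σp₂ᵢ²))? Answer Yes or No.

Σ p₁ᵢp₂ᵢ = 0.0329 + 0.0456 + 0.0056 + 0.0480 + 0.0050 = 0.1371
Σp_1ᵢ² = 0.07² + 0.24² + 0.28² + 0.16² + 0.25² = 0.0049 + 0.0576 + 0.0784 + 0.0256 + 0.0625 = 0.2290
Σp_2ᵢ² = 0.47² + 0.19² + 0.02² + 0.30² + 0.02² = 0.2209 + 0.0361 + 0.0004 + 0.0900 + 0.0004 = 0.3478
O = 0.1371 / √(0.2290 × 0.3478) = 0.1371 / 0.28222 = 0.4858
O = 0.4858 < 0.8 → No.

No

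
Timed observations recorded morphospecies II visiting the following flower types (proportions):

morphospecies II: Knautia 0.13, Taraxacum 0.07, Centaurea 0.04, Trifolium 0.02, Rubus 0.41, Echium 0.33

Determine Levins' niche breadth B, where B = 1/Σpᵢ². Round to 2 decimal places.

3.32

Σpᵢ² = 0.13² + 0.07² + 0.04² + 0.02² + 0.41² + 0.33² = 0.0169 + 0.0049 + 0.0016 + 0.0004 + 0.1681 + 0.1089 = 0.3008
B = 1 / 0.3008 = 3.3245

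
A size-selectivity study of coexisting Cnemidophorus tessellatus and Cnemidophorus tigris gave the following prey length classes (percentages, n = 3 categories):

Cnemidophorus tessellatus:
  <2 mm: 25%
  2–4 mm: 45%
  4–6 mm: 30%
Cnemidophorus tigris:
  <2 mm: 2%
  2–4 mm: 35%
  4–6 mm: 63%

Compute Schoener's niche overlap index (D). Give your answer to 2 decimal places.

0.67

Convert percentages to proportions (divide by 100).
Σ|p₁ᵢ − p₂ᵢ| = 0.23 + 0.10 + 0.33 = 0.66
D = 1 − ½ × 0.66 = 1 − 0.330 = 0.6700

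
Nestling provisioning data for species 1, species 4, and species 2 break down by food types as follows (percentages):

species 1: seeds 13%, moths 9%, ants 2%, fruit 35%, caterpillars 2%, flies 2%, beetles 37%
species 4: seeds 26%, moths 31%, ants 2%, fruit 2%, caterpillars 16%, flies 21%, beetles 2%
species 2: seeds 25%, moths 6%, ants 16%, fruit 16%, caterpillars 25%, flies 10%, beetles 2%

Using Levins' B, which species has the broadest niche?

Convert percentages to proportions (divide by 100).
Σp_1ᵢ² = 0.13² + 0.09² + 0.02² + 0.35² + 0.02² + 0.02² + 0.37² = 0.0169 + 0.0081 + 0.0004 + 0.1225 + 0.0004 + 0.0004 + 0.1369 = 0.2856
B_1 = 1 / 0.2856 = 3.5014
Σp_4ᵢ² = 0.26² + 0.31² + 0.02² + 0.02² + 0.16² + 0.21² + 0.02² = 0.0676 + 0.0961 + 0.0004 + 0.0004 + 0.0256 + 0.0441 + 0.0004 = 0.2346
B_4 = 1 / 0.2346 = 4.2626
Σp_2ᵢ² = 0.25² + 0.06² + 0.16² + 0.16² + 0.25² + 0.10² + 0.02² = 0.0625 + 0.0036 + 0.0256 + 0.0256 + 0.0625 + 0.0100 + 0.0004 = 0.1902
B_2 = 1 / 0.1902 = 5.2576
Highest B → broadest niche (most generalist): species 2 (B = 5.26).

species 2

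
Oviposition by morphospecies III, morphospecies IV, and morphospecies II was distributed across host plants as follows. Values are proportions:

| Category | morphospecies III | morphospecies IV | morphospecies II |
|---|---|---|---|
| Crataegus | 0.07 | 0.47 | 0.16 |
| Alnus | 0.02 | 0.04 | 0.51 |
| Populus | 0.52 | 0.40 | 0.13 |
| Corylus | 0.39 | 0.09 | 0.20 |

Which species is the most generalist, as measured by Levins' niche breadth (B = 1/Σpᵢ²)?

morphospecies II

Σp_IIIᵢ² = 0.07² + 0.02² + 0.52² + 0.39² = 0.0049 + 0.0004 + 0.2704 + 0.1521 = 0.4278
B_III = 1 / 0.4278 = 2.3375
Σp_IVᵢ² = 0.47² + 0.04² + 0.40² + 0.09² = 0.2209 + 0.0016 + 0.1600 + 0.0081 = 0.3906
B_IV = 1 / 0.3906 = 2.5602
Σp_IIᵢ² = 0.16² + 0.51² + 0.13² + 0.20² = 0.0256 + 0.2601 + 0.0169 + 0.0400 = 0.3426
B_II = 1 / 0.3426 = 2.9189
Highest B → broadest niche (most generalist): morphospecies II (B = 2.92).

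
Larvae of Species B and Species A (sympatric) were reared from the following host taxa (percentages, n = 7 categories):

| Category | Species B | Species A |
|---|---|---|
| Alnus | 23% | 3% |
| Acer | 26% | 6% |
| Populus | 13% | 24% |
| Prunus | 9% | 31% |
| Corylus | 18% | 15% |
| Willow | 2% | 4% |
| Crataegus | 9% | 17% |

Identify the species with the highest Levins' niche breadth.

Species B

Convert percentages to proportions (divide by 100).
Σp_Bᵢ² = 0.23² + 0.26² + 0.13² + 0.09² + 0.18² + 0.02² + 0.09² = 0.0529 + 0.0676 + 0.0169 + 0.0081 + 0.0324 + 0.0004 + 0.0081 = 0.1864
B_B = 1 / 0.1864 = 5.3648
Σp_Aᵢ² = 0.03² + 0.06² + 0.24² + 0.31² + 0.15² + 0.04² + 0.17² = 0.0009 + 0.0036 + 0.0576 + 0.0961 + 0.0225 + 0.0016 + 0.0289 = 0.2112
B_A = 1 / 0.2112 = 4.7348
Highest B → broadest niche (most generalist): Species B (B = 5.36).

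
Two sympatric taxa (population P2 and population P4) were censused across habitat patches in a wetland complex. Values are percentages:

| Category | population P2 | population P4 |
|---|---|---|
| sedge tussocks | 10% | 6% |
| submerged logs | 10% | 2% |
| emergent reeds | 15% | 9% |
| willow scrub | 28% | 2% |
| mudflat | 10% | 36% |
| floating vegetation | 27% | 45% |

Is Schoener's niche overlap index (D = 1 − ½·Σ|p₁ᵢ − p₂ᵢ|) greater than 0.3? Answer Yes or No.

Convert percentages to proportions (divide by 100).
Σ|p₁ᵢ − p₂ᵢ| = 0.04 + 0.08 + 0.06 + 0.26 + 0.26 + 0.18 = 0.88
D = 1 − ½ × 0.88 = 1 − 0.440 = 0.5600
D = 0.5600 > 0.3 → Yes.

Yes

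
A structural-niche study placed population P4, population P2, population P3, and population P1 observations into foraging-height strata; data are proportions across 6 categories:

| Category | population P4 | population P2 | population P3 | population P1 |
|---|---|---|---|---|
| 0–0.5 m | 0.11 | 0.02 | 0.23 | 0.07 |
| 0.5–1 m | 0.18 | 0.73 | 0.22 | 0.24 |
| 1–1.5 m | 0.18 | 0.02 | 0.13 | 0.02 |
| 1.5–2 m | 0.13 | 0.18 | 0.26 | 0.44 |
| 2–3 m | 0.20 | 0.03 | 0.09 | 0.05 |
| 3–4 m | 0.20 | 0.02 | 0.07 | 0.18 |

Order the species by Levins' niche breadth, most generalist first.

Σp_P4ᵢ² = 0.11² + 0.18² + 0.18² + 0.13² + 0.20² + 0.20² = 0.0121 + 0.0324 + 0.0324 + 0.0169 + 0.0400 + 0.0400 = 0.1738
B_P4 = 1 / 0.1738 = 5.7537
Σp_P2ᵢ² = 0.02² + 0.73² + 0.02² + 0.18² + 0.03² + 0.02² = 0.0004 + 0.5329 + 0.0004 + 0.0324 + 0.0009 + 0.0004 = 0.5674
B_P2 = 1 / 0.5674 = 1.7624
Σp_P3ᵢ² = 0.23² + 0.22² + 0.13² + 0.26² + 0.09² + 0.07² = 0.0529 + 0.0484 + 0.0169 + 0.0676 + 0.0081 + 0.0049 = 0.1988
B_P3 = 1 / 0.1988 = 5.0302
Σp_P1ᵢ² = 0.07² + 0.24² + 0.02² + 0.44² + 0.05² + 0.18² = 0.0049 + 0.0576 + 0.0004 + 0.1936 + 0.0025 + 0.0324 = 0.2914
B_P1 = 1 / 0.2914 = 3.4317
Ranking by B (broadest → narrowest): population P4 (5.75) > population P3 (5.03) > population P1 (3.43) > population P2 (1.76)

population P4 > population P3 > population P1 > population P2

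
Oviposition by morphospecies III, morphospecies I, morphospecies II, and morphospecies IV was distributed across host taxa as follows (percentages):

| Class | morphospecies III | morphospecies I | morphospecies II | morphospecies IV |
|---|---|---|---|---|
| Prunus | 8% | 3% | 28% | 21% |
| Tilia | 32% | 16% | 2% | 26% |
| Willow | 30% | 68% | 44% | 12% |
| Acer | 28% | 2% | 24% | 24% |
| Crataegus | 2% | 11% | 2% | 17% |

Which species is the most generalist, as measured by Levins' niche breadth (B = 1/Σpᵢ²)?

Convert percentages to proportions (divide by 100).
Σp_IIIᵢ² = 0.08² + 0.32² + 0.30² + 0.28² + 0.02² = 0.0064 + 0.1024 + 0.0900 + 0.0784 + 0.0004 = 0.2776
B_III = 1 / 0.2776 = 3.6023
Σp_Iᵢ² = 0.03² + 0.16² + 0.68² + 0.02² + 0.11² = 0.0009 + 0.0256 + 0.4624 + 0.0004 + 0.0121 = 0.5014
B_I = 1 / 0.5014 = 1.9944
Σp_IIᵢ² = 0.28² + 0.02² + 0.44² + 0.24² + 0.02² = 0.0784 + 0.0004 + 0.1936 + 0.0576 + 0.0004 = 0.3304
B_II = 1 / 0.3304 = 3.0266
Σp_IVᵢ² = 0.21² + 0.26² + 0.12² + 0.24² + 0.17² = 0.0441 + 0.0676 + 0.0144 + 0.0576 + 0.0289 = 0.2126
B_IV = 1 / 0.2126 = 4.7037
Highest B → broadest niche (most generalist): morphospecies IV (B = 4.70).

morphospecies IV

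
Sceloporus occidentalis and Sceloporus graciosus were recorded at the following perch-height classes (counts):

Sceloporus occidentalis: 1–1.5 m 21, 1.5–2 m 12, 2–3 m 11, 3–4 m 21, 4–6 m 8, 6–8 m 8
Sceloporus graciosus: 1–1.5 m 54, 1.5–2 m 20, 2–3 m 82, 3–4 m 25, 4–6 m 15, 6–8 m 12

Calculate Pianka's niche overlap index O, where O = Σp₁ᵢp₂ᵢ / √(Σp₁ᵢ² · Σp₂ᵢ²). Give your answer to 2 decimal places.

Proportions for Sceloporus occidentalis (n=81): 21/81=0.2593, 12/81=0.1481, 11/81=0.1358, 21/81=0.2593, 8/81=0.0988, 8/81=0.0988
Proportions for Sceloporus graciosus (n=208): 54/208=0.2596, 20/208=0.0962, 82/208=0.3942, 25/208=0.1202, 15/208=0.0721, 12/208=0.0577
Σ p₁ᵢp₂ᵢ = 0.067314 + 0.014247 + 0.053532 + 0.031168 + 0.007123 + 0.005701 = 0.179085
Σp_1ᵢ² = 0.2593² + 0.1481² + 0.1358² + 0.2593² + 0.0988² + 0.0988² = 0.067236 + 0.021934 + 0.018442 + 0.067236 + 0.009761 + 0.009761 = 0.194370
Σp_2ᵢ² = 0.2596² + 0.0962² + 0.3942² + 0.1202² + 0.0721² + 0.0577² = 0.067392 + 0.009254 + 0.155394 + 0.014448 + 0.005198 + 0.003329 = 0.255015
O = 0.179085 / √(0.194370 × 0.255015) = 0.179085 / 0.2226371 = 0.8044

0.80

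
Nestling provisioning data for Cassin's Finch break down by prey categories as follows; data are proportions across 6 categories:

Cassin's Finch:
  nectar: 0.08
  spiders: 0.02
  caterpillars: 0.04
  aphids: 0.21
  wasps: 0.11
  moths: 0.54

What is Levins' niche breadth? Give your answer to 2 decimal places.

Σpᵢ² = 0.08² + 0.02² + 0.04² + 0.21² + 0.11² + 0.54² = 0.0064 + 0.0004 + 0.0016 + 0.0441 + 0.0121 + 0.2916 = 0.3562
B = 1 / 0.3562 = 2.8074

2.81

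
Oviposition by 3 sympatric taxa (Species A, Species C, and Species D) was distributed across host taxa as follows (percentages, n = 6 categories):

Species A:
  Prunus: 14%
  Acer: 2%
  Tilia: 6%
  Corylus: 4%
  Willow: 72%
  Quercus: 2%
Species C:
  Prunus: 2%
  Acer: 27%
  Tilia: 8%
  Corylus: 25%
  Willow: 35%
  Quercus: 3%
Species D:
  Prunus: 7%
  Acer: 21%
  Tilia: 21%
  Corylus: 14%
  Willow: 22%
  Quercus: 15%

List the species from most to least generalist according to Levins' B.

Convert percentages to proportions (divide by 100).
Σp_Aᵢ² = 0.14² + 0.02² + 0.06² + 0.04² + 0.72² + 0.02² = 0.0196 + 0.0004 + 0.0036 + 0.0016 + 0.5184 + 0.0004 = 0.5440
B_A = 1 / 0.5440 = 1.8382
Σp_Cᵢ² = 0.02² + 0.27² + 0.08² + 0.25² + 0.35² + 0.03² = 0.0004 + 0.0729 + 0.0064 + 0.0625 + 0.1225 + 0.0009 = 0.2656
B_C = 1 / 0.2656 = 3.7651
Σp_Dᵢ² = 0.07² + 0.21² + 0.21² + 0.14² + 0.22² + 0.15² = 0.0049 + 0.0441 + 0.0441 + 0.0196 + 0.0484 + 0.0225 = 0.1836
B_D = 1 / 0.1836 = 5.4466
Ranking by B (broadest → narrowest): Species D (5.45) > Species C (3.77) > Species A (1.84)

Species D > Species C > Species A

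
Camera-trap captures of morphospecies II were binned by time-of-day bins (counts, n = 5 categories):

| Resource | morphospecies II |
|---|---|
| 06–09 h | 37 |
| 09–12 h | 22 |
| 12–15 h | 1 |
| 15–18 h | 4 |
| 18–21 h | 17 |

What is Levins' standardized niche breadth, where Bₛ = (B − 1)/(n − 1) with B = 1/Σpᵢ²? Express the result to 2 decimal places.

0.51

Proportions for morphospecies II (n=81): 37/81=0.4568, 22/81=0.2716, 1/81=0.0123, 4/81=0.0494, 17/81=0.2099
Σpᵢ² = 0.4568² + 0.2716² + 0.0123² + 0.0494² + 0.2099² = 0.208666 + 0.073767 + 0.000151 + 0.002440 + 0.044058 = 0.329082
B = 1 / 0.329082 = 3.0388
Bₛ = (B − 1)/(n − 1) = (3.0388 − 1)/(5 − 1) = 2.0388/4 = 0.5097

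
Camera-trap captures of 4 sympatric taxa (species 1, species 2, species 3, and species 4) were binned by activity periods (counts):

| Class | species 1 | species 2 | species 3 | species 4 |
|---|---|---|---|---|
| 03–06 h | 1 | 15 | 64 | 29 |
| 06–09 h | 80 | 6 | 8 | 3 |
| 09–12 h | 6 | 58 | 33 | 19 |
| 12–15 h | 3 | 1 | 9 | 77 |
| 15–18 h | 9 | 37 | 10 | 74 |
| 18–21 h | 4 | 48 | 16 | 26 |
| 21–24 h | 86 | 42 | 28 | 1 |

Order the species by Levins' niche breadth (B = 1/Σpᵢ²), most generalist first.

Proportions for species 1 (n=189): 1/189=0.0053, 80/189=0.4233, 6/189=0.0317, 3/189=0.0159, 9/189=0.0476, 4/189=0.0212, 86/189=0.4550
Proportions for species 2 (n=207): 15/207=0.0725, 6/207=0.0290, 58/207=0.2802, 1/207=0.0048, 37/207=0.1787, 48/207=0.2319, 42/207=0.2029
Proportions for species 3 (n=168): 64/168=0.3810, 8/168=0.0476, 33/168=0.1964, 9/168=0.0536, 10/168=0.0595, 16/168=0.0952, 28/168=0.1667
Proportions for species 4 (n=229): 29/229=0.1266, 3/229=0.0131, 19/229=0.0830, 77/229=0.3362, 74/229=0.3231, 26/229=0.1135, 1/229=0.0044
Σp_1ᵢ² = 0.0053² + 0.4233² + 0.0317² + 0.0159² + 0.0476² + 0.0212² + 0.4550² = 0.000028 + 0.179183 + 0.001005 + 0.000253 + 0.002266 + 0.000449 + 0.207025 = 0.390209
B_1 = 1 / 0.390209 = 2.5627
Σp_2ᵢ² = 0.0725² + 0.0290² + 0.2802² + 0.0048² + 0.1787² + 0.2319² + 0.2029² = 0.005256 + 0.000841 + 0.078512 + 0.000023 + 0.031934 + 0.053778 + 0.041168 = 0.211512
B_2 = 1 / 0.211512 = 4.7279
Σp_3ᵢ² = 0.3810² + 0.0476² + 0.1964² + 0.0536² + 0.0595² + 0.0952² + 0.1667² = 0.145161 + 0.002266 + 0.038573 + 0.002873 + 0.003540 + 0.009063 + 0.027789 = 0.229265
B_3 = 1 / 0.229265 = 4.3618
Σp_4ᵢ² = 0.1266² + 0.0131² + 0.0830² + 0.3362² + 0.3231² + 0.1135² + 0.0044² = 0.016028 + 0.000172 + 0.006889 + 0.113030 + 0.104394 + 0.012882 + 0.000019 = 0.253414
B_4 = 1 / 0.253414 = 3.9461
Ranking by B (broadest → narrowest): species 2 (4.73) > species 3 (4.36) > species 4 (3.95) > species 1 (2.56)

species 2 > species 3 > species 4 > species 1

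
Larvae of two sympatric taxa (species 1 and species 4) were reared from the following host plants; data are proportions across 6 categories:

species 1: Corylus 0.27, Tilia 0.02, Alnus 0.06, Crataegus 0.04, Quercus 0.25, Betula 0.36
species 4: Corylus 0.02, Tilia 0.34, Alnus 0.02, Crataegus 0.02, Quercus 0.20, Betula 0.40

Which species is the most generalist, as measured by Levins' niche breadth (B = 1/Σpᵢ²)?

Σp_1ᵢ² = 0.27² + 0.02² + 0.06² + 0.04² + 0.25² + 0.36² = 0.0729 + 0.0004 + 0.0036 + 0.0016 + 0.0625 + 0.1296 = 0.2706
B_1 = 1 / 0.2706 = 3.6955
Σp_4ᵢ² = 0.02² + 0.34² + 0.02² + 0.02² + 0.20² + 0.40² = 0.0004 + 0.1156 + 0.0004 + 0.0004 + 0.0400 + 0.1600 = 0.3168
B_4 = 1 / 0.3168 = 3.1566
Highest B → broadest niche (most generalist): species 1 (B = 3.70).

species 1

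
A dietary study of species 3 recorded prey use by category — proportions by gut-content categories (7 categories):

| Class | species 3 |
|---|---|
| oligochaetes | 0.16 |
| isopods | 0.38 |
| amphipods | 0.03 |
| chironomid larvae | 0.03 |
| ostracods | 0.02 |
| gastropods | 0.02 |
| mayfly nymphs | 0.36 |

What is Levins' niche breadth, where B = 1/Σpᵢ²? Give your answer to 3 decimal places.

3.309

Σpᵢ² = 0.16² + 0.38² + 0.03² + 0.03² + 0.02² + 0.02² + 0.36² = 0.0256 + 0.1444 + 0.0009 + 0.0009 + 0.0004 + 0.0004 + 0.1296 = 0.3022
B = 1 / 0.3022 = 3.30907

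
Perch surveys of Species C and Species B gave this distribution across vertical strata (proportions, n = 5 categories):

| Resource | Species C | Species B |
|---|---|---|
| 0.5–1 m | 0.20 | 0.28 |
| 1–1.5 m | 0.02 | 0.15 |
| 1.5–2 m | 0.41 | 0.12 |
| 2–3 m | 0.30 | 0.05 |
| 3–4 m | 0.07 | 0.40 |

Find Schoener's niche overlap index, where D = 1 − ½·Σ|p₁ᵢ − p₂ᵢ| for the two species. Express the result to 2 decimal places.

0.46

Σ|p₁ᵢ − p₂ᵢ| = 0.08 + 0.13 + 0.29 + 0.25 + 0.33 = 1.08
D = 1 − ½ × 1.08 = 1 − 0.540 = 0.4600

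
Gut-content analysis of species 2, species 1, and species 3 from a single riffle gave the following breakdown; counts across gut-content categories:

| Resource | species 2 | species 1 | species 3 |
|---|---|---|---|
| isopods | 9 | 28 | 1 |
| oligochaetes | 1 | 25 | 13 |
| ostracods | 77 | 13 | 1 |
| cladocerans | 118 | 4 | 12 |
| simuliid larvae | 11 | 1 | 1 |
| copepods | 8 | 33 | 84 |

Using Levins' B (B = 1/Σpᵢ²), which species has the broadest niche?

Proportions for species 2 (n=224): 9/224=0.0402, 1/224=0.0045, 77/224=0.3438, 118/224=0.5268, 11/224=0.0491, 8/224=0.0357
Proportions for species 1 (n=104): 28/104=0.2692, 25/104=0.2404, 13/104=0.1250, 4/104=0.0385, 1/104=0.0096, 33/104=0.3173
Proportions for species 3 (n=112): 1/112=0.0089, 13/112=0.1161, 1/112=0.0089, 12/112=0.1071, 1/112=0.0089, 84/112=0.7500
Σp_2ᵢ² = 0.0402² + 0.0045² + 0.3438² + 0.5268² + 0.0491² + 0.0357² = 0.001616 + 0.000020 + 0.118198 + 0.277518 + 0.002411 + 0.001274 = 0.401037
B_2 = 1 / 0.401037 = 2.4935
Σp_1ᵢ² = 0.2692² + 0.2404² + 0.1250² + 0.0385² + 0.0096² + 0.3173² = 0.072469 + 0.057792 + 0.015625 + 0.001482 + 0.000092 + 0.100679 = 0.248139
B_1 = 1 / 0.248139 = 4.0300
Σp_3ᵢ² = 0.0089² + 0.1161² + 0.0089² + 0.1071² + 0.0089² + 0.7500² = 0.000079 + 0.013479 + 0.000079 + 0.011470 + 0.000079 + 0.562500 = 0.587686
B_3 = 1 / 0.587686 = 1.7016
Highest B → broadest niche (most generalist): species 1 (B = 4.03).

species 1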